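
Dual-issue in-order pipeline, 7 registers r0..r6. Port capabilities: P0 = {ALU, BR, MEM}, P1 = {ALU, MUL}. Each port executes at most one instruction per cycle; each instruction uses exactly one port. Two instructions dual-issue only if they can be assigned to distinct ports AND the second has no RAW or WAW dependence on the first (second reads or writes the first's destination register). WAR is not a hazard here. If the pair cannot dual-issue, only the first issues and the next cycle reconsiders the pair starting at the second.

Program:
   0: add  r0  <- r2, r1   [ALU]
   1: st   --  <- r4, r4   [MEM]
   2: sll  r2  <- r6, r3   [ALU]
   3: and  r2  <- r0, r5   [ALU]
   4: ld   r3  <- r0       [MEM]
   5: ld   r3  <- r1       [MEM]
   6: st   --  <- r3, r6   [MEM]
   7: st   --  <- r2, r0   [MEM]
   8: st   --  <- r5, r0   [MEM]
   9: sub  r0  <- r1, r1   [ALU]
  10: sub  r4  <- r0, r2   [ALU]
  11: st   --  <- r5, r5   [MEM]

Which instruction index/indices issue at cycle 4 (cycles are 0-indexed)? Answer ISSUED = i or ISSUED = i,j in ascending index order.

  cy0 -> i0&i1 (add+st) pair
  cy1 -> i2 (sll) WAW r2
  cy2 -> i3&i4 (and+ld) pair
  cy3 -> i5 (ld) no-port MEM/MEM
  cy4 -> i6 (st) no-port MEM/MEM
  cy5 -> i7 (st) no-port MEM/MEM
  cy6 -> i8&i9 (st+sub) pair
  cy7 -> i10&i11 (sub+st) pair

ISSUED = 6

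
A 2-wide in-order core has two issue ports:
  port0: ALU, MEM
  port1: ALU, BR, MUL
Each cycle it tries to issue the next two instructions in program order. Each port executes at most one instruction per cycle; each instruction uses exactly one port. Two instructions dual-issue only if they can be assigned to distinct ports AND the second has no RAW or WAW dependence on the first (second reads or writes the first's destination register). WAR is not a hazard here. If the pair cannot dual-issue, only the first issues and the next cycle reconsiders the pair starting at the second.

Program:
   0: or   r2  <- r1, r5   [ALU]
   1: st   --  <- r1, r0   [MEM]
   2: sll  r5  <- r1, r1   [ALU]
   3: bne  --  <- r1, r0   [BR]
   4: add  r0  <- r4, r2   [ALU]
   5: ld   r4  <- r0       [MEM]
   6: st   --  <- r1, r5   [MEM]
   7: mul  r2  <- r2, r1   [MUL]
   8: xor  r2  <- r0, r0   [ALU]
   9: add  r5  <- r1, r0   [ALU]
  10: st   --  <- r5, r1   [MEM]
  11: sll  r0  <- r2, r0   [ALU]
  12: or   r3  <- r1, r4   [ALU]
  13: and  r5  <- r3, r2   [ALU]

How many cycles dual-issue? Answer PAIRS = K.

0. or+st @i0/i1  | dual
1. sll+bne @i2/i3  | dual
2. add @i4  | RAW r0
3. ld @i5  | no-port MEM/MEM
4. st+mul @i6/i7  | dual
5. xor+add @i8/i9  | dual
6. st+sll @i10/i11  | dual
7. or @i12  | RAW r3
8. and @i13  | tail

PAIRS = 5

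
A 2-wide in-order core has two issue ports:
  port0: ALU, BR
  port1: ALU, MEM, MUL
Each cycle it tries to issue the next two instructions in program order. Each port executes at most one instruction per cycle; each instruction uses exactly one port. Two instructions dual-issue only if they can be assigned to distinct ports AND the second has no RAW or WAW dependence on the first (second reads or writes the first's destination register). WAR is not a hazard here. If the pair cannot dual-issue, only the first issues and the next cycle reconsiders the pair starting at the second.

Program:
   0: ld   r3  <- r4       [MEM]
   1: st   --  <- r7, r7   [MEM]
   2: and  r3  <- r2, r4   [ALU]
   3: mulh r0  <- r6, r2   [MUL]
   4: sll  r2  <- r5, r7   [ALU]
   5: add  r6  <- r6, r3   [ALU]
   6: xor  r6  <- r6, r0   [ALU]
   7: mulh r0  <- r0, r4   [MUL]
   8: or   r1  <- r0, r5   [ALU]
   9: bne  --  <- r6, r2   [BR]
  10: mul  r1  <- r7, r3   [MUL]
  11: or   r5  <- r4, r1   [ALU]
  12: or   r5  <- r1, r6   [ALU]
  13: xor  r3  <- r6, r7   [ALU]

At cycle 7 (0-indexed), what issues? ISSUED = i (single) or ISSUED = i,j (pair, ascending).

t=0 i0:ld.MEM ; no-port MEM/MEM
t=1 i1/i2:st.MEM/and.ALU ; pair
t=2 i3/i4:mulh.MUL/sll.ALU ; pair
t=3 i5:add.ALU ; RAW+WAW r6
t=4 i6/i7:xor.ALU/mulh.MUL ; pair
t=5 i8/i9:or.ALU/bne.BR ; pair
t=6 i10:mul.MUL ; RAW r1
t=7 i11:or.ALU ; WAW r5
t=8 i12/i13:or.ALU/xor.ALU ; pair

ISSUED = 11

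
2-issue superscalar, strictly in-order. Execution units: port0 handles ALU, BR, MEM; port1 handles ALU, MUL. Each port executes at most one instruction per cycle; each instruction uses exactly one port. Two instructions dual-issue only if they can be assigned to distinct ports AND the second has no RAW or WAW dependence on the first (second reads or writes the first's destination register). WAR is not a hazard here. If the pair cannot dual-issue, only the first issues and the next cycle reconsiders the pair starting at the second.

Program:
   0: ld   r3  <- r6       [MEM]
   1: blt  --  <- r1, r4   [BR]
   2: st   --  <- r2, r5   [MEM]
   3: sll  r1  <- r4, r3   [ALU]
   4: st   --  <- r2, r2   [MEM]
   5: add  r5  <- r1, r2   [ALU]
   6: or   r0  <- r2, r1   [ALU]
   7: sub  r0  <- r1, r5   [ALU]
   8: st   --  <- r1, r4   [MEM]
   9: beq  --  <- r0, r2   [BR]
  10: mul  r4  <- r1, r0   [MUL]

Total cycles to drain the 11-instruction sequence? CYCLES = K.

CYCLES = 7

#0 head=0: ld i0 no-port MEM/BR
#1 head=1: blt i1 no-port BR/MEM
#2 head=2: st/sll i2+i3 dual
#3 head=4: st/add i4+i5 dual
#4 head=6: or i6 WAW r0
#5 head=7: sub/st i7+i8 dual
#6 head=9: beq/mul i9+i10 dual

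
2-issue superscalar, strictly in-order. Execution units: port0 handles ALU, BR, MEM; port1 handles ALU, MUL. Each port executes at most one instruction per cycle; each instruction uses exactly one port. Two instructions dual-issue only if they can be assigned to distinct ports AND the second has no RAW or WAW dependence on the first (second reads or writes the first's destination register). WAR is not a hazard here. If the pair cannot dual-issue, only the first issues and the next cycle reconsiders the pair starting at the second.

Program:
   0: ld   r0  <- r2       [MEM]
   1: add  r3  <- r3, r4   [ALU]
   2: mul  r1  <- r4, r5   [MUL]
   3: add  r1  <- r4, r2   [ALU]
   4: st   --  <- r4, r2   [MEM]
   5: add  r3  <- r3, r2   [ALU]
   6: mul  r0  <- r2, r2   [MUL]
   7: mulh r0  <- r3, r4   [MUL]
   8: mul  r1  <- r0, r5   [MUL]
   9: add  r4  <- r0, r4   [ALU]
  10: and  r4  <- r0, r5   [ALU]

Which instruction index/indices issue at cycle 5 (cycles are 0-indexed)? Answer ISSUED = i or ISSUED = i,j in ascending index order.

ISSUED = 8,9

[0] i0,i1  ld.MEM add.ALU  -- 2-wide
[1] i2  mul.MUL  -- WAW r1
[2] i3,i4  add.ALU st.MEM  -- 2-wide
[3] i5,i6  add.ALU mul.MUL  -- 2-wide
[4] i7  mulh.MUL  -- no-port MUL/MUL
[5] i8,i9  mul.MUL add.ALU  -- 2-wide
[6] i10  and.ALU  -- tail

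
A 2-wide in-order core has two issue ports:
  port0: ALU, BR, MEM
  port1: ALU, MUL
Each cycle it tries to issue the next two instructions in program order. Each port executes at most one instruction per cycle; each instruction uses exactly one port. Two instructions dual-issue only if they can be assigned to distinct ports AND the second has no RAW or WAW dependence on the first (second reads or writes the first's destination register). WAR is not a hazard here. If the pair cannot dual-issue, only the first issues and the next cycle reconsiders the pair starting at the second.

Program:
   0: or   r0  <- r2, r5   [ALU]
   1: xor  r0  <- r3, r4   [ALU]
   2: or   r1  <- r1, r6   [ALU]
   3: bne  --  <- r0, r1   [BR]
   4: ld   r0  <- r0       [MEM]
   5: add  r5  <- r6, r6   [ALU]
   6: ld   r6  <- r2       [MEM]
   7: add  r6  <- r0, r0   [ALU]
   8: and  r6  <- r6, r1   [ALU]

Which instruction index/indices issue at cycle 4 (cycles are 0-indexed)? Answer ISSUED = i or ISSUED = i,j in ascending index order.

ISSUED = 6

  cy0 -> i0 (or.ALU) WAW r0
  cy1 -> i1&i2 (xor.ALU;or.ALU) 2-wide
  cy2 -> i3 (bne.BR) no-port BR/MEM
  cy3 -> i4&i5 (ld.MEM;add.ALU) 2-wide
  cy4 -> i6 (ld.MEM) WAW r6
  cy5 -> i7 (add.ALU) RAW+WAW r6
  cy6 -> i8 (and.ALU) tail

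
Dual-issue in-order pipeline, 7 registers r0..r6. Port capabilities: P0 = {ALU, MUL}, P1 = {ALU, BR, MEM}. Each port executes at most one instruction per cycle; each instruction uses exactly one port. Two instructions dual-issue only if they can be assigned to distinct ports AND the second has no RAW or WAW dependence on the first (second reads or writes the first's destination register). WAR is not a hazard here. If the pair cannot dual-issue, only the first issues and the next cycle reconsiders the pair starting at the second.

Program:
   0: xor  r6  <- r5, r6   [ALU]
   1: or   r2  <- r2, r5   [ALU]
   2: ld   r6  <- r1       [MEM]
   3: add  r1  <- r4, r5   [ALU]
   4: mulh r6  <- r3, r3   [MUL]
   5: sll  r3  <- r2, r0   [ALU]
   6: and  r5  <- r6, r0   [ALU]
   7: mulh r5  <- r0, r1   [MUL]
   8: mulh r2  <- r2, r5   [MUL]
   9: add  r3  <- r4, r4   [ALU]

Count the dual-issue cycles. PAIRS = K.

t=0 i0&i1:xor;or ; dual
t=1 i2&i3:ld;add ; dual
t=2 i4&i5:mulh;sll ; dual
t=3 i6:and ; WAW r5
t=4 i7:mulh ; no-port MUL/MUL
t=5 i8&i9:mulh;add ; dual

PAIRS = 4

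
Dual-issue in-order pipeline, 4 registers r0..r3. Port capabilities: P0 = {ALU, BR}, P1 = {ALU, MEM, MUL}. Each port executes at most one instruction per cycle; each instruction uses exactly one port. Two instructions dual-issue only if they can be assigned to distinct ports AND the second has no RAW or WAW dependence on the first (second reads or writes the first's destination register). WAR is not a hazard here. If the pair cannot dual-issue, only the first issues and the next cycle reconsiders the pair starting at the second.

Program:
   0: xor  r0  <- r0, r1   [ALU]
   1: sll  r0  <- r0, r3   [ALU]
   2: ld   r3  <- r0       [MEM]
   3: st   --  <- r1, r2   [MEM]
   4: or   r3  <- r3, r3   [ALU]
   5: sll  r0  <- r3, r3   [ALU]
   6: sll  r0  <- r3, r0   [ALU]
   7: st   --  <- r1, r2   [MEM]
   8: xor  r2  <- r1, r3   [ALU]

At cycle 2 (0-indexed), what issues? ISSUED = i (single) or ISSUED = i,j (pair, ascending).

ISSUED = 2

#0 head=0: xor i0 RAW+WAW r0
#1 head=1: sll i1 RAW r0
#2 head=2: ld i2 no-port MEM/MEM
#3 head=3: st;or i3/i4 dual
#4 head=5: sll i5 RAW+WAW r0
#5 head=6: sll;st i6/i7 dual
#6 head=8: xor i8 tail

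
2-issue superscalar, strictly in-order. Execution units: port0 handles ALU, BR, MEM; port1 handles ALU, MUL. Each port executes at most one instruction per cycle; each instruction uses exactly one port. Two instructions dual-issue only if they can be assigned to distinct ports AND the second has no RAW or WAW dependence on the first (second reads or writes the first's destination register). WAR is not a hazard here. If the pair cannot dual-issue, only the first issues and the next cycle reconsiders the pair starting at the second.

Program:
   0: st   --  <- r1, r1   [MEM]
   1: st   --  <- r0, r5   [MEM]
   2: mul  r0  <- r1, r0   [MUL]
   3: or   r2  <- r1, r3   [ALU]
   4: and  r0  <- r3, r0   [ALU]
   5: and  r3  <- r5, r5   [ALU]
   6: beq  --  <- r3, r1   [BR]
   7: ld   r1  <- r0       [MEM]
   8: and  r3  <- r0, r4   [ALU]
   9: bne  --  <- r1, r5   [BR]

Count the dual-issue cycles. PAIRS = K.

PAIRS = 3

#0 head=0: st.MEM i0 no-port MEM/MEM
#1 head=1: st.MEM/mul.MUL i1+i2 pair
#2 head=3: or.ALU/and.ALU i3+i4 pair
#3 head=5: and.ALU i5 RAW r3
#4 head=6: beq.BR i6 no-port BR/MEM
#5 head=7: ld.MEM/and.ALU i7+i8 pair
#6 head=9: bne.BR i9 tail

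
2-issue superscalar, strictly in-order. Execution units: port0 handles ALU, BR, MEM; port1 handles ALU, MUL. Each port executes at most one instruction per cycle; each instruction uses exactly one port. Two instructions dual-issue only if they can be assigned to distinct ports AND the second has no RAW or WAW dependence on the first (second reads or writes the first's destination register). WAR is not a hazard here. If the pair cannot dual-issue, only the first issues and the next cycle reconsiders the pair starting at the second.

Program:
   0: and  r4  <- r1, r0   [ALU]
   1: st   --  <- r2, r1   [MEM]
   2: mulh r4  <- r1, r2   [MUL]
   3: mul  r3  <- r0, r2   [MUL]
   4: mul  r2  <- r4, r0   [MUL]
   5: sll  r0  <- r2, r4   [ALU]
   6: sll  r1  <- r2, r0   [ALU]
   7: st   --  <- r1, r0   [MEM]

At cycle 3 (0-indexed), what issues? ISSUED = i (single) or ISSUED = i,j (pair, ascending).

ISSUED = 4

[0] i0,i1  and+st  -- pair
[1] i2  mulh  -- no-port MUL/MUL
[2] i3  mul  -- no-port MUL/MUL
[3] i4  mul  -- RAW r2
[4] i5  sll  -- RAW r0
[5] i6  sll  -- RAW r1
[6] i7  st  -- tail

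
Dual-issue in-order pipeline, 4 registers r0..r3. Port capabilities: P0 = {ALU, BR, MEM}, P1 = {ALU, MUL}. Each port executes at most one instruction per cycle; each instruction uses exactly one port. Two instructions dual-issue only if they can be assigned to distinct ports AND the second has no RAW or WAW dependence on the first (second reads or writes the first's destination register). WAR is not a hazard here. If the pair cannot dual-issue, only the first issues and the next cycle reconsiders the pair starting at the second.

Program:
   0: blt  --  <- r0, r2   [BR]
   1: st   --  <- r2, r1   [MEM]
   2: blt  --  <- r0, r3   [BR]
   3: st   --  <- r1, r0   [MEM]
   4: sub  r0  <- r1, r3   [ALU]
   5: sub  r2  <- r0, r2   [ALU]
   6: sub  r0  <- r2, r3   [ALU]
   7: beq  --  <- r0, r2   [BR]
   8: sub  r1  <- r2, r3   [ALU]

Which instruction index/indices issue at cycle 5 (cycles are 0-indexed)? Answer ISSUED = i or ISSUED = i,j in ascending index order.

ISSUED = 6

c0: i0 blt  no-port BR/MEM
c1: i1 st  no-port MEM/BR
c2: i2 blt  no-port BR/MEM
c3: i3+i4 st+sub  dual
c4: i5 sub  RAW r2
c5: i6 sub  RAW r0
c6: i7+i8 beq+sub  dual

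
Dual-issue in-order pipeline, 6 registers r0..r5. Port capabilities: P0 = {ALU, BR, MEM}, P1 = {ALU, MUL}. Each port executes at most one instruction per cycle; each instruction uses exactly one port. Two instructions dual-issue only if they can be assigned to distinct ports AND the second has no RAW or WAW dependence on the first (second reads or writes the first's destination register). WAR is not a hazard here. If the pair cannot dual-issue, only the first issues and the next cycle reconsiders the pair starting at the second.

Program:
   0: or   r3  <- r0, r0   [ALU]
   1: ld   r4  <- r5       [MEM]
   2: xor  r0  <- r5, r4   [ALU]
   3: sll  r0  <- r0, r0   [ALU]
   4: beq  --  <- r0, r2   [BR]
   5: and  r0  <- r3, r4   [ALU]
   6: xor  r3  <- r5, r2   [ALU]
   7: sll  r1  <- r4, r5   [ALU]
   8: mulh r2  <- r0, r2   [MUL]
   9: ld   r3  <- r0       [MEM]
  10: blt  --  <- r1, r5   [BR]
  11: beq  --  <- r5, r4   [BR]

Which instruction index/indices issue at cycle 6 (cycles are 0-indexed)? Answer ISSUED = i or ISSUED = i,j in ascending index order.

ISSUED = 10

0. or.ALU ld.MEM @i0,i1  | pair
1. xor.ALU @i2  | RAW+WAW r0
2. sll.ALU @i3  | RAW r0
3. beq.BR and.ALU @i4,i5  | pair
4. xor.ALU sll.ALU @i6,i7  | pair
5. mulh.MUL ld.MEM @i8,i9  | pair
6. blt.BR @i10  | no-port BR/BR
7. beq.BR @i11  | tail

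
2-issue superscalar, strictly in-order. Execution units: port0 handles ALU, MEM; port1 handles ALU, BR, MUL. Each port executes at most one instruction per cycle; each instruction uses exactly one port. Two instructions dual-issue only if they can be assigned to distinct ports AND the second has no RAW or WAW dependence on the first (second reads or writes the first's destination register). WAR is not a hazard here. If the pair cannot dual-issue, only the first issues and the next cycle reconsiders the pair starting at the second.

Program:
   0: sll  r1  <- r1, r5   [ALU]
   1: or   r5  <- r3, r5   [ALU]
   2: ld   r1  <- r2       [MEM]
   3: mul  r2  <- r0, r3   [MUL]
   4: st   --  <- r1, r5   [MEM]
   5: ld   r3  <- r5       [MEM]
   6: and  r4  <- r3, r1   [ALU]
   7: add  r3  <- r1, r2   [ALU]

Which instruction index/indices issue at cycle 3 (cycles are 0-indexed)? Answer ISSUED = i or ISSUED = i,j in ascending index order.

[0] i0+i1  sll.ALU/or.ALU  -- dual
[1] i2+i3  ld.MEM/mul.MUL  -- dual
[2] i4  st.MEM  -- no-port MEM/MEM
[3] i5  ld.MEM  -- RAW r3
[4] i6+i7  and.ALU/add.ALU  -- dual

ISSUED = 5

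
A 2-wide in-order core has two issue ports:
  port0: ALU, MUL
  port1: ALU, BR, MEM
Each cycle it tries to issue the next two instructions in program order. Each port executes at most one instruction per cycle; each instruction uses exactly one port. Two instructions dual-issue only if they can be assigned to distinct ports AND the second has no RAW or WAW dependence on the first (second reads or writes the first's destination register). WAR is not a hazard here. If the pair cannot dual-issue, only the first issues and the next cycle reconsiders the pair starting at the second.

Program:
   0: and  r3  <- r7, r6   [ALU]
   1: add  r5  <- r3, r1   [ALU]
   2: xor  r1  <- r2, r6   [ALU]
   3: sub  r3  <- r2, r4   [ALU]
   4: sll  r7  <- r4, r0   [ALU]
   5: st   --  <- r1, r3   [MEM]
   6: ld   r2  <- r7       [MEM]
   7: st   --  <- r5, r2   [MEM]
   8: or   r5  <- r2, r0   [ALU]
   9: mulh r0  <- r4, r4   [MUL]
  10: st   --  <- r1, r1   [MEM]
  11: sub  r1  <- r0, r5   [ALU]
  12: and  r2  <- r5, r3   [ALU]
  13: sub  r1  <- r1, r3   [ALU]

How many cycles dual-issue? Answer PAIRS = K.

  cy0 -> i0 (and.ALU) RAW r3
  cy1 -> i1,i2 (add.ALU+xor.ALU) dual
  cy2 -> i3,i4 (sub.ALU+sll.ALU) dual
  cy3 -> i5 (st.MEM) no-port MEM/MEM
  cy4 -> i6 (ld.MEM) no-port MEM/MEM
  cy5 -> i7,i8 (st.MEM+or.ALU) dual
  cy6 -> i9,i10 (mulh.MUL+st.MEM) dual
  cy7 -> i11,i12 (sub.ALU+and.ALU) dual
  cy8 -> i13 (sub.ALU) tail

PAIRS = 5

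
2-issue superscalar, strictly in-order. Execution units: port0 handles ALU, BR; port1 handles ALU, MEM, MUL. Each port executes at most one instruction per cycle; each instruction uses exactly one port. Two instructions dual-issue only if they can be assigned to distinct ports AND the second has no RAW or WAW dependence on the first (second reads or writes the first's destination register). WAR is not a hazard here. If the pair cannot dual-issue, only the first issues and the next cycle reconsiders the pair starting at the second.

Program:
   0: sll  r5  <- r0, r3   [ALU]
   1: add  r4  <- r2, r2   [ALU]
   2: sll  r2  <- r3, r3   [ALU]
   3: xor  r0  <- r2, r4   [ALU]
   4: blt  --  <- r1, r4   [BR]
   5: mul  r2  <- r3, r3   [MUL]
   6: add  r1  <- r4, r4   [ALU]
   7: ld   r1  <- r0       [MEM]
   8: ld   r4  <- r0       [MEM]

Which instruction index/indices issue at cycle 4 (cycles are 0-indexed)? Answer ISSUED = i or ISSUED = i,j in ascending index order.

ISSUED = 7

  cy0 -> i0/i1 (sll.ALU;add.ALU) pair
  cy1 -> i2 (sll.ALU) RAW r2
  cy2 -> i3/i4 (xor.ALU;blt.BR) pair
  cy3 -> i5/i6 (mul.MUL;add.ALU) pair
  cy4 -> i7 (ld.MEM) no-port MEM/MEM
  cy5 -> i8 (ld.MEM) tail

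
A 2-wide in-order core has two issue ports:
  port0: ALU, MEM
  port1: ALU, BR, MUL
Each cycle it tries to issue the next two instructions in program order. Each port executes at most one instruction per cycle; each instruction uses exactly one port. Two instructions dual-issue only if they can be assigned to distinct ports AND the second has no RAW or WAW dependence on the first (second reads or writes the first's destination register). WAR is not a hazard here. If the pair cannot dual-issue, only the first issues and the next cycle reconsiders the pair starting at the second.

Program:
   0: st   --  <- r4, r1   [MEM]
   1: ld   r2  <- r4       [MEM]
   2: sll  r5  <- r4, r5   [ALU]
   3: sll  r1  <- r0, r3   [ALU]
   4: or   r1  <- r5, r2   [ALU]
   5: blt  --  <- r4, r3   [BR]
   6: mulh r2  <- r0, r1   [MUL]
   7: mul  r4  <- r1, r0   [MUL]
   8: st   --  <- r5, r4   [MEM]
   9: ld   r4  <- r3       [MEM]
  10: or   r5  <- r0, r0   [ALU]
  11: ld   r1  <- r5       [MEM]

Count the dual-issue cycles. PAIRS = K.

[0] i0  st.MEM  -- no-port MEM/MEM
[1] i1&i2  ld.MEM+sll.ALU  -- dual
[2] i3  sll.ALU  -- WAW r1
[3] i4&i5  or.ALU+blt.BR  -- dual
[4] i6  mulh.MUL  -- no-port MUL/MUL
[5] i7  mul.MUL  -- RAW r4
[6] i8  st.MEM  -- no-port MEM/MEM
[7] i9&i10  ld.MEM+or.ALU  -- dual
[8] i11  ld.MEM  -- tail

PAIRS = 3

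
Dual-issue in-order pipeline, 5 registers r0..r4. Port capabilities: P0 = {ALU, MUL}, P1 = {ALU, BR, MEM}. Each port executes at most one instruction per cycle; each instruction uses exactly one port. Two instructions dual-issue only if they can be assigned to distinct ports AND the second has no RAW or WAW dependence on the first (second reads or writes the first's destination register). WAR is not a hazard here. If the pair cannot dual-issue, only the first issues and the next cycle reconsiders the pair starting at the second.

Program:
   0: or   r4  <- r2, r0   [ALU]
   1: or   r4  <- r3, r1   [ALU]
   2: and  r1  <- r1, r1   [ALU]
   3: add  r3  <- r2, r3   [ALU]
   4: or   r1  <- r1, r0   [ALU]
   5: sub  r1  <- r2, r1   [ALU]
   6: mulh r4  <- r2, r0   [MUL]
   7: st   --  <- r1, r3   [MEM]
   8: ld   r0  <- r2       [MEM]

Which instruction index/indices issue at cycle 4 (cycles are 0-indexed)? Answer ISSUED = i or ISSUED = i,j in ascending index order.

ISSUED = 7

#0 head=0: or i0 WAW r4
#1 head=1: or and i1,i2 dual
#2 head=3: add or i3,i4 dual
#3 head=5: sub mulh i5,i6 dual
#4 head=7: st i7 no-port MEM/MEM
#5 head=8: ld i8 tail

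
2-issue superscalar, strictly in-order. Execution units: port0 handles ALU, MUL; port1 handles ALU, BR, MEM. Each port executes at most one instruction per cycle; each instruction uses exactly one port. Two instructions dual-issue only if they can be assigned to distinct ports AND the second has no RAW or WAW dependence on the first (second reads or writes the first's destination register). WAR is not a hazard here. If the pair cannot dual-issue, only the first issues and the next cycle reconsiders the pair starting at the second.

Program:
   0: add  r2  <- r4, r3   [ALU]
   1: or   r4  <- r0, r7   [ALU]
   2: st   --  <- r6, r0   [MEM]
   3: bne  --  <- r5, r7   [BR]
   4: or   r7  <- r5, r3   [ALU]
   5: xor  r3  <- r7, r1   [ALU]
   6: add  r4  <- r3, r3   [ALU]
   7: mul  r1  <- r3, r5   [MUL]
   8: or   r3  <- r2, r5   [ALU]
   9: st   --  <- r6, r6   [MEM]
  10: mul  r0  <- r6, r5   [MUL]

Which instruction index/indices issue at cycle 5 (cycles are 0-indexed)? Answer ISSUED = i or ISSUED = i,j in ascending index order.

ISSUED = 8,9

#0 head=0: add.ALU or.ALU i0,i1 2-wide
#1 head=2: st.MEM i2 no-port MEM/BR
#2 head=3: bne.BR or.ALU i3,i4 2-wide
#3 head=5: xor.ALU i5 RAW r3
#4 head=6: add.ALU mul.MUL i6,i7 2-wide
#5 head=8: or.ALU st.MEM i8,i9 2-wide
#6 head=10: mul.MUL i10 tail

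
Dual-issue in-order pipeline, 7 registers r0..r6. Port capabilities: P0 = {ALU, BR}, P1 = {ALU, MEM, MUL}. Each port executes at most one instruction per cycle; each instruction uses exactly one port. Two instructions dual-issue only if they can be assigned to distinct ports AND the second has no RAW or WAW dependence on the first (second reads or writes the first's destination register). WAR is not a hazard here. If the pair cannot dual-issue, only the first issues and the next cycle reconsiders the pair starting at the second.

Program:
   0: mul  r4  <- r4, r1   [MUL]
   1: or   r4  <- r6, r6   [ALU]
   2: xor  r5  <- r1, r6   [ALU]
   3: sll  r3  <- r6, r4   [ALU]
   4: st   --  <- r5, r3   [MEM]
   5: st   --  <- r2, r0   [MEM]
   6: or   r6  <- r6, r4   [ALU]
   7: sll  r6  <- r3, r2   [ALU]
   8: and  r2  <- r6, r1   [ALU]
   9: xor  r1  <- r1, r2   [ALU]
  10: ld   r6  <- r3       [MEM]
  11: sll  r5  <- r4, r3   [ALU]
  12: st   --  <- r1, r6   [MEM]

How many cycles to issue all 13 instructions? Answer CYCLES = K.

c0: i0 mul.MUL  WAW r4
c1: i1/i2 or.ALU/xor.ALU  pair
c2: i3 sll.ALU  RAW r3
c3: i4 st.MEM  no-port MEM/MEM
c4: i5/i6 st.MEM/or.ALU  pair
c5: i7 sll.ALU  RAW r6
c6: i8 and.ALU  RAW r2
c7: i9/i10 xor.ALU/ld.MEM  pair
c8: i11/i12 sll.ALU/st.MEM  pair

CYCLES = 9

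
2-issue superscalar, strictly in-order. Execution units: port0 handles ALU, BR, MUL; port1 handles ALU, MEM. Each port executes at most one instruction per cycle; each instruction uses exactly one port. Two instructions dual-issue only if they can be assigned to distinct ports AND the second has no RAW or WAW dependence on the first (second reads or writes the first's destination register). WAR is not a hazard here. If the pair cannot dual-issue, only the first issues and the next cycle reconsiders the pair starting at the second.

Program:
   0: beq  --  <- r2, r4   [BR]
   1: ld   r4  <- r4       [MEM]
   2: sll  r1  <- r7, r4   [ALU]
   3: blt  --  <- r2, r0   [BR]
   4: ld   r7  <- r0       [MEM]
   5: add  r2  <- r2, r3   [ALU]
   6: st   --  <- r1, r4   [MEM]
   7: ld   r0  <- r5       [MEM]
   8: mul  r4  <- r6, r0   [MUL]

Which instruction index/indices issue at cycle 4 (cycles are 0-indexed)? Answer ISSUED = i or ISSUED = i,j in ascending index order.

c0: i0+i1 beq.BR ld.MEM  dual
c1: i2+i3 sll.ALU blt.BR  dual
c2: i4+i5 ld.MEM add.ALU  dual
c3: i6 st.MEM  no-port MEM/MEM
c4: i7 ld.MEM  RAW r0
c5: i8 mul.MUL  tail

ISSUED = 7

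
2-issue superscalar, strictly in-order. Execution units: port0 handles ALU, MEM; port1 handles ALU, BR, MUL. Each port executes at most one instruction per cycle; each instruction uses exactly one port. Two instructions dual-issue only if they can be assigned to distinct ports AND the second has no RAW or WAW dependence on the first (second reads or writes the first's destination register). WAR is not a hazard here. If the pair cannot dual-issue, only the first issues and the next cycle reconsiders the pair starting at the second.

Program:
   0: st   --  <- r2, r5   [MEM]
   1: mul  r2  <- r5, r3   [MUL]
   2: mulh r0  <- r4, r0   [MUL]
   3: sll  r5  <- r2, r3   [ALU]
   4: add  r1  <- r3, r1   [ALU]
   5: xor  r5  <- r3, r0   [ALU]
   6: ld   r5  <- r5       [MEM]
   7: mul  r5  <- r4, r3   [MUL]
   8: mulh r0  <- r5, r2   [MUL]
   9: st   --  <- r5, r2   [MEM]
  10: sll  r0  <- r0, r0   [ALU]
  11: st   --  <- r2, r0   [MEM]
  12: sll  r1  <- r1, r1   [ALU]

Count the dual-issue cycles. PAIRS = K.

PAIRS = 5

c0: i0,i1 st+mul  2-wide
c1: i2,i3 mulh+sll  2-wide
c2: i4,i5 add+xor  2-wide
c3: i6 ld  WAW r5
c4: i7 mul  no-port MUL/MUL
c5: i8,i9 mulh+st  2-wide
c6: i10 sll  RAW r0
c7: i11,i12 st+sll  2-wide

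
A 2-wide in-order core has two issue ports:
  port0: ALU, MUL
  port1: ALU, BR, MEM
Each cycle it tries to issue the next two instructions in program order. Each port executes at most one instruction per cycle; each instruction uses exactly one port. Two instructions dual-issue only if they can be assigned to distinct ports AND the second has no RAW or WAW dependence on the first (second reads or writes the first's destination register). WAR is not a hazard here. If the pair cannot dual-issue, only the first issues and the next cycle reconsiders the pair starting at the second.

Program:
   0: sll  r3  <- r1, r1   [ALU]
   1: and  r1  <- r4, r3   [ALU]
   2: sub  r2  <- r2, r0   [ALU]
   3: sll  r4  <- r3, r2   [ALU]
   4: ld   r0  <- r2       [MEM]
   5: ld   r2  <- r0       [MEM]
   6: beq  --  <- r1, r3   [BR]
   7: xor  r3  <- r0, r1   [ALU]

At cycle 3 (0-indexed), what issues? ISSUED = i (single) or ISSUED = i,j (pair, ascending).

ISSUED = 5

  cy0 -> i0 (sll) RAW r3
  cy1 -> i1&i2 (and+sub) dual
  cy2 -> i3&i4 (sll+ld) dual
  cy3 -> i5 (ld) no-port MEM/BR
  cy4 -> i6&i7 (beq+xor) dual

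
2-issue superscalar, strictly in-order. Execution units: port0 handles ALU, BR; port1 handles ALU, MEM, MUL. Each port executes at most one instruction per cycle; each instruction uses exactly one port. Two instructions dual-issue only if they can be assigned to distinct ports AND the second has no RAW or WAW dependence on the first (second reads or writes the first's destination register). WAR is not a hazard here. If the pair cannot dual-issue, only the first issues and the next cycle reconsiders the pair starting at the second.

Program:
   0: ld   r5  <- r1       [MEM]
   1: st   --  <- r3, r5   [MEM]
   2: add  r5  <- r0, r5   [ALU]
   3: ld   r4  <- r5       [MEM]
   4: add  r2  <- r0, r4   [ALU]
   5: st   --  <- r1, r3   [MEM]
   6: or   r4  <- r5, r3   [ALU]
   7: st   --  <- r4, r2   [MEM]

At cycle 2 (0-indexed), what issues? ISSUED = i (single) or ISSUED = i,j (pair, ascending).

ISSUED = 3

#0 head=0: ld i0 no-port MEM/MEM
#1 head=1: st;add i1/i2 pair
#2 head=3: ld i3 RAW r4
#3 head=4: add;st i4/i5 pair
#4 head=6: or i6 RAW r4
#5 head=7: st i7 tail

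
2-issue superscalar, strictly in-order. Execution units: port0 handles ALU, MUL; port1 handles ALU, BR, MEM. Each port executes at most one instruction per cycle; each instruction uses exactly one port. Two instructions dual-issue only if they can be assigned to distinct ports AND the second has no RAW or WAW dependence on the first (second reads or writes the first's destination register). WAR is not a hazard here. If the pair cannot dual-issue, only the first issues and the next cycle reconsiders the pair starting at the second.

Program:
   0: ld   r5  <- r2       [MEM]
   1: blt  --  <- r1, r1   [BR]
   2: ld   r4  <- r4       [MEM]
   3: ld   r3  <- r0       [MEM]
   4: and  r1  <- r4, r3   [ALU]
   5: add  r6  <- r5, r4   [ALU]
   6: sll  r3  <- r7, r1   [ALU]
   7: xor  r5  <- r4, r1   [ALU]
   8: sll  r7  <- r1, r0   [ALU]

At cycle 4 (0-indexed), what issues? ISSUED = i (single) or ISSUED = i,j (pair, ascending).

ISSUED = 4,5

t=0 i0:ld.MEM ; no-port MEM/BR
t=1 i1:blt.BR ; no-port BR/MEM
t=2 i2:ld.MEM ; no-port MEM/MEM
t=3 i3:ld.MEM ; RAW r3
t=4 i4/i5:and.ALU;add.ALU ; 2-wide
t=5 i6/i7:sll.ALU;xor.ALU ; 2-wide
t=6 i8:sll.ALU ; tail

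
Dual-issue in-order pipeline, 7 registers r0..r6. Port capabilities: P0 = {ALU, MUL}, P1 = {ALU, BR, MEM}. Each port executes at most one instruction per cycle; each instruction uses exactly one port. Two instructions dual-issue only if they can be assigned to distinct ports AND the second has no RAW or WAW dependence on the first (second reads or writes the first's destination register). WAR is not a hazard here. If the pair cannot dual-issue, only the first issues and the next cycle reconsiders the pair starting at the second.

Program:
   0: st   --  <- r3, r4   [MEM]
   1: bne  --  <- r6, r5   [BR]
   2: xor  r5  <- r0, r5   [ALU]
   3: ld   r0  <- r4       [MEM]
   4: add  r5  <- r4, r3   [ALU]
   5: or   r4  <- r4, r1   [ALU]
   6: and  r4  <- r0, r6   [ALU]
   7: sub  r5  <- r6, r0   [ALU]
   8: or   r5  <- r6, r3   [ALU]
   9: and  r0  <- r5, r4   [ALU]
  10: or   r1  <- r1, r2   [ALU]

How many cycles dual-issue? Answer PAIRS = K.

#0 head=0: st.MEM i0 no-port MEM/BR
#1 head=1: bne.BR+xor.ALU i1/i2 2-wide
#2 head=3: ld.MEM+add.ALU i3/i4 2-wide
#3 head=5: or.ALU i5 WAW r4
#4 head=6: and.ALU+sub.ALU i6/i7 2-wide
#5 head=8: or.ALU i8 RAW r5
#6 head=9: and.ALU+or.ALU i9/i10 2-wide

PAIRS = 4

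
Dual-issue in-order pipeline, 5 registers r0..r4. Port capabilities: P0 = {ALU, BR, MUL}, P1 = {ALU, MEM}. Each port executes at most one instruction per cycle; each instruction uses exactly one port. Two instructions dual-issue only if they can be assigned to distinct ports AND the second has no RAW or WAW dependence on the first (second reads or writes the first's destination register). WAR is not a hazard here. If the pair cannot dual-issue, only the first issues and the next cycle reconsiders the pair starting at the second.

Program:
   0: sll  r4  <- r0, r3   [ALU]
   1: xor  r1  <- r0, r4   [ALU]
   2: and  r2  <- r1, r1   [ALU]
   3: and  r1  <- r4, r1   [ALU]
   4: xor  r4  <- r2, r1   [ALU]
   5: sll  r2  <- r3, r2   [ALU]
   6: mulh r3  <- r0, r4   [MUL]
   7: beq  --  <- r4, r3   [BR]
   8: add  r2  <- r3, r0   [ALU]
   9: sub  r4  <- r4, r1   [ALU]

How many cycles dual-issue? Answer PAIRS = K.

PAIRS = 3

  cy0 -> i0 (sll) RAW r4
  cy1 -> i1 (xor) RAW r1
  cy2 -> i2/i3 (and and) 2-wide
  cy3 -> i4/i5 (xor sll) 2-wide
  cy4 -> i6 (mulh) no-port MUL/BR
  cy5 -> i7/i8 (beq add) 2-wide
  cy6 -> i9 (sub) tail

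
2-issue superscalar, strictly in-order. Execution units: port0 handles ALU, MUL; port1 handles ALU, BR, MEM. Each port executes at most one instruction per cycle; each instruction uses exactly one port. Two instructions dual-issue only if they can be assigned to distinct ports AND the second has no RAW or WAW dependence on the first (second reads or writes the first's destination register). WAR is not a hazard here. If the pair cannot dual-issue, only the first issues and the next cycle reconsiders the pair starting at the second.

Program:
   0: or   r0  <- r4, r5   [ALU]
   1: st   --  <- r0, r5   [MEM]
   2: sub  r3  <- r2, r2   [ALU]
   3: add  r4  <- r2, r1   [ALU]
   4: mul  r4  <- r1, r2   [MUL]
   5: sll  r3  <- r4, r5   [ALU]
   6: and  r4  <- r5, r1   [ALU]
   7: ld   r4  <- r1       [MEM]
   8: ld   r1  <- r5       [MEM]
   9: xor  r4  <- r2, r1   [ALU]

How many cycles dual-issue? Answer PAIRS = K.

#0 head=0: or.ALU i0 RAW r0
#1 head=1: st.MEM+sub.ALU i1,i2 pair
#2 head=3: add.ALU i3 WAW r4
#3 head=4: mul.MUL i4 RAW r4
#4 head=5: sll.ALU+and.ALU i5,i6 pair
#5 head=7: ld.MEM i7 no-port MEM/MEM
#6 head=8: ld.MEM i8 RAW r1
#7 head=9: xor.ALU i9 tail

PAIRS = 2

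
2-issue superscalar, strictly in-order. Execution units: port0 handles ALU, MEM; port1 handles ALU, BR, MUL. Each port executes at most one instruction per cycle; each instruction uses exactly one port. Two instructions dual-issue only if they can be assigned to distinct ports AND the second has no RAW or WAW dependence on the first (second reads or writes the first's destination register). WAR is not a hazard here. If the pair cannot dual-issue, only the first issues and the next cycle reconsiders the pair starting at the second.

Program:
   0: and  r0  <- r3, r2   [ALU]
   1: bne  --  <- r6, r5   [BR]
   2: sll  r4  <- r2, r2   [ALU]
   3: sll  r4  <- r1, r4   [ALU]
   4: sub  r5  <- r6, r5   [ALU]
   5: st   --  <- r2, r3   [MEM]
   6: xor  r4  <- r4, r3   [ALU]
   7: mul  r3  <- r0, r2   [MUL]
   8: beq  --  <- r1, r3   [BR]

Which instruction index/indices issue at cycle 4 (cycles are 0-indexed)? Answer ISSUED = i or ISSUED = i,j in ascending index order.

ISSUED = 7

  cy0 -> i0+i1 (and;bne) pair
  cy1 -> i2 (sll) RAW+WAW r4
  cy2 -> i3+i4 (sll;sub) pair
  cy3 -> i5+i6 (st;xor) pair
  cy4 -> i7 (mul) no-port MUL/BR
  cy5 -> i8 (beq) tail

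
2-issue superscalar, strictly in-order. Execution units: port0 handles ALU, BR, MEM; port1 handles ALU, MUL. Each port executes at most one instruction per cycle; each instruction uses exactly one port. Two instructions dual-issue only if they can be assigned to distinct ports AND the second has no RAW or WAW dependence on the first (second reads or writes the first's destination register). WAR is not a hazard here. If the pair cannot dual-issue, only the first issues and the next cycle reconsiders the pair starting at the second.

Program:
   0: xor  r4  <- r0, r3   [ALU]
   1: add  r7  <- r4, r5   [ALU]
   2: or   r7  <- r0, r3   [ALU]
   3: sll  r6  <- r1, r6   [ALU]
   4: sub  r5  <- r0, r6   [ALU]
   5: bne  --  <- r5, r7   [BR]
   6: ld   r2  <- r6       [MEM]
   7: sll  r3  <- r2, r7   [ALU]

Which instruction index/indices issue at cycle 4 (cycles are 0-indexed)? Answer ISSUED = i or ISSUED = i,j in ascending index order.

t=0 i0:xor ; RAW r4
t=1 i1:add ; WAW r7
t=2 i2/i3:or sll ; dual
t=3 i4:sub ; RAW r5
t=4 i5:bne ; no-port BR/MEM
t=5 i6:ld ; RAW r2
t=6 i7:sll ; tail

ISSUED = 5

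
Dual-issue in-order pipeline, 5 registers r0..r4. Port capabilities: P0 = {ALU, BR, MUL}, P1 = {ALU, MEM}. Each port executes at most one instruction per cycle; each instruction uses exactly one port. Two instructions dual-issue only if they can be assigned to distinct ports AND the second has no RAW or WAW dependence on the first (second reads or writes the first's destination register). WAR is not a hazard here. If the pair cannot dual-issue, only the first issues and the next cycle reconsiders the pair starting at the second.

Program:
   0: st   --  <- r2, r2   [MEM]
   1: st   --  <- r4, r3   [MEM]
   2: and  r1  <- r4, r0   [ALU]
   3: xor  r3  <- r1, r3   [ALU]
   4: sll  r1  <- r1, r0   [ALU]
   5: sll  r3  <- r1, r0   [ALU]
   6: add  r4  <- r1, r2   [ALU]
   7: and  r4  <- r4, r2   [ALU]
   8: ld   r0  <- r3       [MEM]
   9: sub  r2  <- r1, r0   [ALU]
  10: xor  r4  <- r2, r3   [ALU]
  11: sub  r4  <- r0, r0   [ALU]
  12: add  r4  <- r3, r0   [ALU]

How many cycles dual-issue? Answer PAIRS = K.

0. st.MEM @i0  | no-port MEM/MEM
1. st.MEM;and.ALU @i1&i2  | 2-wide
2. xor.ALU;sll.ALU @i3&i4  | 2-wide
3. sll.ALU;add.ALU @i5&i6  | 2-wide
4. and.ALU;ld.MEM @i7&i8  | 2-wide
5. sub.ALU @i9  | RAW r2
6. xor.ALU @i10  | WAW r4
7. sub.ALU @i11  | WAW r4
8. add.ALU @i12  | tail

PAIRS = 4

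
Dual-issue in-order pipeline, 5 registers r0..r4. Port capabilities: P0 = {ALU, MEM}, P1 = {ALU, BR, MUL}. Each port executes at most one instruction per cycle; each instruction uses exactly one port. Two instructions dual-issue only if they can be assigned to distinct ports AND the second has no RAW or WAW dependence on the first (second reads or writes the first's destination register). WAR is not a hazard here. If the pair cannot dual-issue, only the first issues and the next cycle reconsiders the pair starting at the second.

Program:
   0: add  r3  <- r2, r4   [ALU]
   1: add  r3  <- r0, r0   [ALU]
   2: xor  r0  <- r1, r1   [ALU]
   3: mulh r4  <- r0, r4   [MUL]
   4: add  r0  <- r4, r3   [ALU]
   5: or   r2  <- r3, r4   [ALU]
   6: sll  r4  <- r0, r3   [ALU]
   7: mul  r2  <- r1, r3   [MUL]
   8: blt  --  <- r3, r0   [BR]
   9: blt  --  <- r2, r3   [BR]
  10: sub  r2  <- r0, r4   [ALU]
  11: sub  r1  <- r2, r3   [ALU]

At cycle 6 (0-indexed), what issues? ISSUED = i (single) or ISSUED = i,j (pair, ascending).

ISSUED = 9,10

c0: i0 add  WAW r3
c1: i1&i2 add;xor  dual
c2: i3 mulh  RAW r4
c3: i4&i5 add;or  dual
c4: i6&i7 sll;mul  dual
c5: i8 blt  no-port BR/BR
c6: i9&i10 blt;sub  dual
c7: i11 sub  tail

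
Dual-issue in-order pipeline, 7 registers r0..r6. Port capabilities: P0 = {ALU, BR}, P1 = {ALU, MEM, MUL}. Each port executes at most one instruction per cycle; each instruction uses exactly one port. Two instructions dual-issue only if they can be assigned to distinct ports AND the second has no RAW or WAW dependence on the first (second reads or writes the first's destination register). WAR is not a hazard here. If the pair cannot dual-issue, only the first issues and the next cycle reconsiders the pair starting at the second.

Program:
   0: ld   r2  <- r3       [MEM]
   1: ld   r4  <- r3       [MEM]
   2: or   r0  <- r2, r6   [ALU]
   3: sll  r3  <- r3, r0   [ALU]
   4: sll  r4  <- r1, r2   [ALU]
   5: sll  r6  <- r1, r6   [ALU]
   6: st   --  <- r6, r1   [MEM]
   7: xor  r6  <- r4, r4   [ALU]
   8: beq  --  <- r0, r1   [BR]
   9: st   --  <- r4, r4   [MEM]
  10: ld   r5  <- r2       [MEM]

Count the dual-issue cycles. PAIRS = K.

PAIRS = 4

c0: i0 ld  no-port MEM/MEM
c1: i1/i2 ld or  pair
c2: i3/i4 sll sll  pair
c3: i5 sll  RAW r6
c4: i6/i7 st xor  pair
c5: i8/i9 beq st  pair
c6: i10 ld  tail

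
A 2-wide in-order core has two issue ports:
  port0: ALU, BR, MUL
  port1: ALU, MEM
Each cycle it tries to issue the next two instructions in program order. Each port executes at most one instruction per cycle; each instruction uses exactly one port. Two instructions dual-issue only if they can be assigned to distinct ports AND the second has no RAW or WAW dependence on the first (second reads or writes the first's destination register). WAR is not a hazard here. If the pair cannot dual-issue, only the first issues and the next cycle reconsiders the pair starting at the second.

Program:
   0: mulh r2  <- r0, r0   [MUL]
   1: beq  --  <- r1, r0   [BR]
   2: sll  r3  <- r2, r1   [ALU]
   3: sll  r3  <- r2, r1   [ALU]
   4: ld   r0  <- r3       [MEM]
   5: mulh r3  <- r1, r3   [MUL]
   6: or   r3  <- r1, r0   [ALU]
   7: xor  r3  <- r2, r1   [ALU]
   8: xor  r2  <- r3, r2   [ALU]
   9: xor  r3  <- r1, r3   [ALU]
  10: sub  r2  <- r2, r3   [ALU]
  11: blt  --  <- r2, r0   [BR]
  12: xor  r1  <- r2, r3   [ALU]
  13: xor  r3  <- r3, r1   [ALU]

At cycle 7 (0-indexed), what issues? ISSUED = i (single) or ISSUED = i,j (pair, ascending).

c0: i0 mulh.MUL  no-port MUL/BR
c1: i1&i2 beq.BR sll.ALU  2-wide
c2: i3 sll.ALU  RAW r3
c3: i4&i5 ld.MEM mulh.MUL  2-wide
c4: i6 or.ALU  WAW r3
c5: i7 xor.ALU  RAW r3
c6: i8&i9 xor.ALU xor.ALU  2-wide
c7: i10 sub.ALU  RAW r2
c8: i11&i12 blt.BR xor.ALU  2-wide
c9: i13 xor.ALU  tail

ISSUED = 10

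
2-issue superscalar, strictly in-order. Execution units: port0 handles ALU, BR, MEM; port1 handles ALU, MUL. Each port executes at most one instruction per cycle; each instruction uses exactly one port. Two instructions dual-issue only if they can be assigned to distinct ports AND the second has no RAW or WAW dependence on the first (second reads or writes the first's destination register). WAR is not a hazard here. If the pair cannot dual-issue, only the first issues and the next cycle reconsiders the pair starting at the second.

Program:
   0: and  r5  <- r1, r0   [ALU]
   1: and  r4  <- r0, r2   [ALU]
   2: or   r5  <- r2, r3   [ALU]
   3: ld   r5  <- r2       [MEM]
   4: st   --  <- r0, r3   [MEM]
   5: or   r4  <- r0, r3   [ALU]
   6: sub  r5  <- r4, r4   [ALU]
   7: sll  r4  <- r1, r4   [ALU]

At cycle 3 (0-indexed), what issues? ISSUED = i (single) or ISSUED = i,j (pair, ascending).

ISSUED = 4,5

0. and.ALU and.ALU @i0+i1  | dual
1. or.ALU @i2  | WAW r5
2. ld.MEM @i3  | no-port MEM/MEM
3. st.MEM or.ALU @i4+i5  | dual
4. sub.ALU sll.ALU @i6+i7  | dual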